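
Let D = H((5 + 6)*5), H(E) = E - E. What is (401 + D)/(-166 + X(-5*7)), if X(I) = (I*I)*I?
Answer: -401/43041 ≈ -0.0093167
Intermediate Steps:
H(E) = 0
D = 0
X(I) = I³ (X(I) = I²*I = I³)
(401 + D)/(-166 + X(-5*7)) = (401 + 0)/(-166 + (-5*7)³) = 401/(-166 + (-35)³) = 401/(-166 - 42875) = 401/(-43041) = 401*(-1/43041) = -401/43041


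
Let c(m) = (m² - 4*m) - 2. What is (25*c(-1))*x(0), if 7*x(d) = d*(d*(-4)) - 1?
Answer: -75/7 ≈ -10.714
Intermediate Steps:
x(d) = -⅐ - 4*d²/7 (x(d) = (d*(d*(-4)) - 1)/7 = (d*(-4*d) - 1)/7 = (-4*d² - 1)/7 = (-1 - 4*d²)/7 = -⅐ - 4*d²/7)
c(m) = -2 + m² - 4*m
(25*c(-1))*x(0) = (25*(-2 + (-1)² - 4*(-1)))*(-⅐ - 4/7*0²) = (25*(-2 + 1 + 4))*(-⅐ - 4/7*0) = (25*3)*(-⅐ + 0) = 75*(-⅐) = -75/7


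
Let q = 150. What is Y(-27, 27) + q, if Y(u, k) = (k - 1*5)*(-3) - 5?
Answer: 79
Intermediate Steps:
Y(u, k) = 10 - 3*k (Y(u, k) = (k - 5)*(-3) - 5 = (-5 + k)*(-3) - 5 = (15 - 3*k) - 5 = 10 - 3*k)
Y(-27, 27) + q = (10 - 3*27) + 150 = (10 - 81) + 150 = -71 + 150 = 79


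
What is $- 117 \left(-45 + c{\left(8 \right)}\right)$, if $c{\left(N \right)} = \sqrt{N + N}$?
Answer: $4797$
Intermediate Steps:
$c{\left(N \right)} = \sqrt{2} \sqrt{N}$ ($c{\left(N \right)} = \sqrt{2 N} = \sqrt{2} \sqrt{N}$)
$- 117 \left(-45 + c{\left(8 \right)}\right) = - 117 \left(-45 + \sqrt{2} \sqrt{8}\right) = - 117 \left(-45 + \sqrt{2} \cdot 2 \sqrt{2}\right) = - 117 \left(-45 + 4\right) = \left(-117\right) \left(-41\right) = 4797$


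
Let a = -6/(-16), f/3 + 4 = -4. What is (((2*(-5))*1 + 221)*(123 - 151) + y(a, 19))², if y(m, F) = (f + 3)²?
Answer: 29888089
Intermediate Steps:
f = -24 (f = -12 + 3*(-4) = -12 - 12 = -24)
a = 3/8 (a = -6*(-1/16) = 3/8 ≈ 0.37500)
y(m, F) = 441 (y(m, F) = (-24 + 3)² = (-21)² = 441)
(((2*(-5))*1 + 221)*(123 - 151) + y(a, 19))² = (((2*(-5))*1 + 221)*(123 - 151) + 441)² = ((-10*1 + 221)*(-28) + 441)² = ((-10 + 221)*(-28) + 441)² = (211*(-28) + 441)² = (-5908 + 441)² = (-5467)² = 29888089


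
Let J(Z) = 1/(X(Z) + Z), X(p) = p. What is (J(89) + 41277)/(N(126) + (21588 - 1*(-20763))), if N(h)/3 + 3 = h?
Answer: 7347307/7604160 ≈ 0.96622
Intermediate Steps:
N(h) = -9 + 3*h
J(Z) = 1/(2*Z) (J(Z) = 1/(Z + Z) = 1/(2*Z))
(J(89) + 41277)/(N(126) + (21588 - 1*(-20763))) = ((½)/89 + 41277)/((-9 + 3*126) + (21588 - 1*(-20763))) = ((½)*(1/89) + 41277)/((-9 + 378) + (21588 + 20763)) = (1/178 + 41277)/(369 + 42351) = (7347307/178)/42720 = (7347307/178)*(1/42720) = 7347307/7604160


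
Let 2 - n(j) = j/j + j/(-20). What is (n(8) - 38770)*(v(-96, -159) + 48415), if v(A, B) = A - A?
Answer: -1876981769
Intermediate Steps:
v(A, B) = 0
n(j) = 1 + j/20 (n(j) = 2 - (j/j + j/(-20)) = 2 - (1 + j*(-1/20)) = 2 - (1 - j/20) = 2 + (-1 + j/20) = 1 + j/20)
(n(8) - 38770)*(v(-96, -159) + 48415) = ((1 + (1/20)*8) - 38770)*(0 + 48415) = ((1 + ⅖) - 38770)*48415 = (7/5 - 38770)*48415 = -193843/5*48415 = -1876981769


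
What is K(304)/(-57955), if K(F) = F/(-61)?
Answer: 304/3535255 ≈ 8.5991e-5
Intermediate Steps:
K(F) = -F/61 (K(F) = F*(-1/61) = -F/61)
K(304)/(-57955) = -1/61*304/(-57955) = -304/61*(-1/57955) = 304/3535255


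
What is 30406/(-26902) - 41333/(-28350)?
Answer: 124965133/381335850 ≈ 0.32770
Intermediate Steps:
30406/(-26902) - 41333/(-28350) = 30406*(-1/26902) - 41333*(-1/28350) = -15203/13451 + 41333/28350 = 124965133/381335850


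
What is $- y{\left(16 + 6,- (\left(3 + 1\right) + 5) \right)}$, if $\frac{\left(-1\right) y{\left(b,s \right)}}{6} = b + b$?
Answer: $264$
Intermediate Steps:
$y{\left(b,s \right)} = - 12 b$ ($y{\left(b,s \right)} = - 6 \left(b + b\right) = - 6 \cdot 2 b = - 12 b$)
$- y{\left(16 + 6,- (\left(3 + 1\right) + 5) \right)} = - \left(-12\right) \left(16 + 6\right) = - \left(-12\right) 22 = \left(-1\right) \left(-264\right) = 264$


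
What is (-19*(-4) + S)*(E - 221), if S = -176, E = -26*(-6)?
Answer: 6500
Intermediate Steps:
E = 156
(-19*(-4) + S)*(E - 221) = (-19*(-4) - 176)*(156 - 221) = (76 - 176)*(-65) = -100*(-65) = 6500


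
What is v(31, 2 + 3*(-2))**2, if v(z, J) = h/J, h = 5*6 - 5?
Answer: 625/16 ≈ 39.063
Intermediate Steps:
h = 25 (h = 30 - 5 = 25)
v(z, J) = 25/J
v(31, 2 + 3*(-2))**2 = (25/(2 + 3*(-2)))**2 = (25/(2 - 6))**2 = (25/(-4))**2 = (25*(-1/4))**2 = (-25/4)**2 = 625/16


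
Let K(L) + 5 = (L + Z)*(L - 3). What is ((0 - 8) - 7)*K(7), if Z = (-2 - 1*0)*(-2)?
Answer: -585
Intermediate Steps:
Z = 4 (Z = (-2 + 0)*(-2) = -2*(-2) = 4)
K(L) = -5 + (-3 + L)*(4 + L) (K(L) = -5 + (L + 4)*(L - 3) = -5 + (4 + L)*(-3 + L) = -5 + (-3 + L)*(4 + L))
((0 - 8) - 7)*K(7) = ((0 - 8) - 7)*(-17 + 7 + 7²) = (-8 - 7)*(-17 + 7 + 49) = -15*39 = -585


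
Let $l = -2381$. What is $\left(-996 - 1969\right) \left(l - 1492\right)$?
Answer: $11483445$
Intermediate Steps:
$\left(-996 - 1969\right) \left(l - 1492\right) = \left(-996 - 1969\right) \left(-2381 - 1492\right) = \left(-2965\right) \left(-3873\right) = 11483445$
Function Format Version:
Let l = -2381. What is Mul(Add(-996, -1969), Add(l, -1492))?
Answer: 11483445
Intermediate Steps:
Mul(Add(-996, -1969), Add(l, -1492)) = Mul(Add(-996, -1969), Add(-2381, -1492)) = Mul(-2965, -3873) = 11483445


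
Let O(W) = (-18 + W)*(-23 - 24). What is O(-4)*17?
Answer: 17578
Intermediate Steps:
O(W) = 846 - 47*W (O(W) = (-18 + W)*(-47) = 846 - 47*W)
O(-4)*17 = (846 - 47*(-4))*17 = (846 + 188)*17 = 1034*17 = 17578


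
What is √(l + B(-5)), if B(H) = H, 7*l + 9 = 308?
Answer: 2*√462/7 ≈ 6.1412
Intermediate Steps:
l = 299/7 (l = -9/7 + (⅐)*308 = -9/7 + 44 = 299/7 ≈ 42.714)
√(l + B(-5)) = √(299/7 - 5) = √(264/7) = 2*√462/7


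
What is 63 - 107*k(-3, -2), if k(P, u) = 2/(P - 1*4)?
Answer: 655/7 ≈ 93.571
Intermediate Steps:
k(P, u) = 2/(-4 + P) (k(P, u) = 2/(P - 4) = 2/(-4 + P))
63 - 107*k(-3, -2) = 63 - 214/(-4 - 3) = 63 - 214/(-7) = 63 - 214*(-1)/7 = 63 - 107*(-2/7) = 63 + 214/7 = 655/7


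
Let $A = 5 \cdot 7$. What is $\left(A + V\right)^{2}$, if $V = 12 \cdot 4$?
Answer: $6889$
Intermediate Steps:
$V = 48$
$A = 35$
$\left(A + V\right)^{2} = \left(35 + 48\right)^{2} = 83^{2} = 6889$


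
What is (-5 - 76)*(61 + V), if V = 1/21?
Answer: -34614/7 ≈ -4944.9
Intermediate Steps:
V = 1/21 ≈ 0.047619
(-5 - 76)*(61 + V) = (-5 - 76)*(61 + 1/21) = -81*1282/21 = -34614/7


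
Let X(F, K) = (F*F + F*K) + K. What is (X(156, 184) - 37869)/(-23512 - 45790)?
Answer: -15355/69302 ≈ -0.22157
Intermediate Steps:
X(F, K) = K + F² + F*K (X(F, K) = (F² + F*K) + K = K + F² + F*K)
(X(156, 184) - 37869)/(-23512 - 45790) = ((184 + 156² + 156*184) - 37869)/(-23512 - 45790) = ((184 + 24336 + 28704) - 37869)/(-69302) = (53224 - 37869)*(-1/69302) = 15355*(-1/69302) = -15355/69302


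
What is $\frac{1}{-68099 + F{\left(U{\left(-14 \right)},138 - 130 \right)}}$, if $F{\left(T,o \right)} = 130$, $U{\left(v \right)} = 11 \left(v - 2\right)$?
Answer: $- \frac{1}{67969} \approx -1.4713 \cdot 10^{-5}$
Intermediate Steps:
$U{\left(v \right)} = -22 + 11 v$ ($U{\left(v \right)} = 11 \left(-2 + v\right) = -22 + 11 v$)
$\frac{1}{-68099 + F{\left(U{\left(-14 \right)},138 - 130 \right)}} = \frac{1}{-68099 + 130} = \frac{1}{-67969} = - \frac{1}{67969}$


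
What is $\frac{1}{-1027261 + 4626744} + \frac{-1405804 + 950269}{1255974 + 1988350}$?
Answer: $- \frac{1639687244081}{11677889084492} \approx -0.14041$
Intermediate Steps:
$\frac{1}{-1027261 + 4626744} + \frac{-1405804 + 950269}{1255974 + 1988350} = \frac{1}{3599483} - \frac{455535}{3244324} = - \frac{1639687244081}{11677889084492}$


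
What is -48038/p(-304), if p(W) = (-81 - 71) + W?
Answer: 24019/228 ≈ 105.35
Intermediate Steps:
p(W) = -152 + W
-48038/p(-304) = -48038/(-152 - 304) = -48038/(-456) = -48038*(-1/456) = 24019/228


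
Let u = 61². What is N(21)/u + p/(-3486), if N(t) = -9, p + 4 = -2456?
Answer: 1520381/2161901 ≈ 0.70326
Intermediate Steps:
p = -2460 (p = -4 - 2456 = -2460)
u = 3721
N(21)/u + p/(-3486) = -9/3721 - 2460/(-3486) = -9*1/3721 - 2460*(-1/3486) = -9/3721 + 410/581 = 1520381/2161901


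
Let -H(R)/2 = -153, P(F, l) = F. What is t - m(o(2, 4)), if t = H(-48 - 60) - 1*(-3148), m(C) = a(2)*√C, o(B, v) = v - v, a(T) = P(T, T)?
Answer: 3454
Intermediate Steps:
H(R) = 306 (H(R) = -2*(-153) = 306)
a(T) = T
o(B, v) = 0
m(C) = 2*√C
t = 3454 (t = 306 - 1*(-3148) = 306 + 3148 = 3454)
t - m(o(2, 4)) = 3454 - 2*√0 = 3454 - 2*0 = 3454 - 1*0 = 3454 + 0 = 3454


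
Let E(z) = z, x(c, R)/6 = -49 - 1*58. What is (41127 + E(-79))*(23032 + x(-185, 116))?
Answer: 919064720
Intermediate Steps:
x(c, R) = -642 (x(c, R) = 6*(-49 - 1*58) = 6*(-49 - 58) = 6*(-107) = -642)
(41127 + E(-79))*(23032 + x(-185, 116)) = (41127 - 79)*(23032 - 642) = 41048*22390 = 919064720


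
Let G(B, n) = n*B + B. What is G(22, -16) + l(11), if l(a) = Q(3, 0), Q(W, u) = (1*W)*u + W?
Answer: -327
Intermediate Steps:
Q(W, u) = W + W*u (Q(W, u) = W*u + W = W + W*u)
l(a) = 3 (l(a) = 3*(1 + 0) = 3*1 = 3)
G(B, n) = B + B*n (G(B, n) = B*n + B = B + B*n)
G(22, -16) + l(11) = 22*(1 - 16) + 3 = 22*(-15) + 3 = -330 + 3 = -327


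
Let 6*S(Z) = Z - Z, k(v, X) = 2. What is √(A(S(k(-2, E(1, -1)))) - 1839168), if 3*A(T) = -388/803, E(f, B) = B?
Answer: 10*I*√106732096449/2409 ≈ 1356.2*I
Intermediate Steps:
S(Z) = 0 (S(Z) = (Z - Z)/6 = (⅙)*0 = 0)
A(T) = -388/2409 (A(T) = (-388/803)/3 = (-388*1/803)/3 = (⅓)*(-388/803) = -388/2409)
√(A(S(k(-2, E(1, -1)))) - 1839168) = √(-388/2409 - 1839168) = √(-4430556100/2409) = 10*I*√106732096449/2409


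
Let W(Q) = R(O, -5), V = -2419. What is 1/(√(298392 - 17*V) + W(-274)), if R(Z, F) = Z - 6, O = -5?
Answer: 1/30854 + √339515/339394 ≈ 0.0017492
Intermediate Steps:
R(Z, F) = -6 + Z
W(Q) = -11 (W(Q) = -6 - 5 = -11)
1/(√(298392 - 17*V) + W(-274)) = 1/(√(298392 - 17*(-2419)) - 11) = 1/(√(298392 + 41123) - 11) = 1/(√339515 - 11) = 1/(-11 + √339515)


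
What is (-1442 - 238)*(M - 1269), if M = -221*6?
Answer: 4359600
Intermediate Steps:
M = -1326
(-1442 - 238)*(M - 1269) = (-1442 - 238)*(-1326 - 1269) = -1680*(-2595) = 4359600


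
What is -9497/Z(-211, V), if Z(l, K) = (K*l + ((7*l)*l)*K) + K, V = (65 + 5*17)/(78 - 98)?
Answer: 18994/4671555 ≈ 0.0040659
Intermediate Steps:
V = -15/2 (V = (65 + 85)/(-20) = 150*(-1/20) = -15/2 ≈ -7.5000)
Z(l, K) = K + K*l + 7*K*l² (Z(l, K) = (K*l + (7*l²)*K) + K = (K*l + 7*K*l²) + K = K + K*l + 7*K*l²)
-9497/Z(-211, V) = -9497*(-2/(15*(1 - 211 + 7*(-211)²))) = -9497*(-2/(15*(1 - 211 + 7*44521))) = -9497*(-2/(15*(1 - 211 + 311647))) = -9497/((-15/2*311437)) = -9497/(-4671555/2) = -9497*(-2/4671555) = 18994/4671555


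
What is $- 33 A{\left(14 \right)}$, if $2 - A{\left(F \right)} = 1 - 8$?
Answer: $-297$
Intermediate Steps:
$A{\left(F \right)} = 9$ ($A{\left(F \right)} = 2 - \left(1 - 8\right) = 2 - -7 = 2 + 7 = 9$)
$- 33 A{\left(14 \right)} = \left(-33\right) 9 = -297$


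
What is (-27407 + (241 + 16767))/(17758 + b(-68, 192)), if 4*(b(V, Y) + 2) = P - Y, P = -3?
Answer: -41596/70829 ≈ -0.58727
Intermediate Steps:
b(V, Y) = -11/4 - Y/4 (b(V, Y) = -2 + (-3 - Y)/4 = -2 + (-¾ - Y/4) = -11/4 - Y/4)
(-27407 + (241 + 16767))/(17758 + b(-68, 192)) = (-27407 + (241 + 16767))/(17758 + (-11/4 - ¼*192)) = (-27407 + 17008)/(17758 + (-11/4 - 48)) = -10399/(17758 - 203/4) = -10399/70829/4 = -10399*4/70829 = -41596/70829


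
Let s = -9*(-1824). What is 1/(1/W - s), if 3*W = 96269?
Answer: -96269/1580351901 ≈ -6.0916e-5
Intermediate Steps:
W = 96269/3 (W = (⅓)*96269 = 96269/3 ≈ 32090.)
s = 16416
1/(1/W - s) = 1/(1/(96269/3) - 1*16416) = 1/(3/96269 - 16416) = 1/(-1580351901/96269) = -96269/1580351901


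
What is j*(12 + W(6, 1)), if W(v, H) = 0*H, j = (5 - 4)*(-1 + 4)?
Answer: 36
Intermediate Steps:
j = 3 (j = 1*3 = 3)
W(v, H) = 0
j*(12 + W(6, 1)) = 3*(12 + 0) = 3*12 = 36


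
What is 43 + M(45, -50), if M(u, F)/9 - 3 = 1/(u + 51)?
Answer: 2243/32 ≈ 70.094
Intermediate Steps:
M(u, F) = 27 + 9/(51 + u) (M(u, F) = 27 + 9/(u + 51) = 27 + 9/(51 + u))
43 + M(45, -50) = 43 + 9*(154 + 3*45)/(51 + 45) = 43 + 9*(154 + 135)/96 = 43 + 9*(1/96)*289 = 43 + 867/32 = 2243/32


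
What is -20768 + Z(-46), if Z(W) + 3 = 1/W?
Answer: -955467/46 ≈ -20771.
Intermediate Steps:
Z(W) = -3 + 1/W
-20768 + Z(-46) = -20768 + (-3 + 1/(-46)) = -20768 + (-3 - 1/46) = -20768 - 139/46 = -955467/46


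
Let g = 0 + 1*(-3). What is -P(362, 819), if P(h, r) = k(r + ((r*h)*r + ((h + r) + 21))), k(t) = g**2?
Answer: -9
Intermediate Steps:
g = -3 (g = 0 - 3 = -3)
k(t) = 9 (k(t) = (-3)**2 = 9)
P(h, r) = 9
-P(362, 819) = -1*9 = -9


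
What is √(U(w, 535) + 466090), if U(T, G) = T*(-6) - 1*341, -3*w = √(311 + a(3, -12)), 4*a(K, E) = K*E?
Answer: √(465749 + 2*√302) ≈ 682.48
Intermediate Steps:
a(K, E) = E*K/4 (a(K, E) = (K*E)/4 = (E*K)/4 = E*K/4)
w = -√302/3 (w = -√(311 + (¼)*(-12)*3)/3 = -√(311 - 9)/3 = -√302/3 ≈ -5.7927)
U(T, G) = -341 - 6*T (U(T, G) = -6*T - 341 = -341 - 6*T)
√(U(w, 535) + 466090) = √((-341 - (-2)*√302) + 466090) = √((-341 + 2*√302) + 466090) = √(465749 + 2*√302)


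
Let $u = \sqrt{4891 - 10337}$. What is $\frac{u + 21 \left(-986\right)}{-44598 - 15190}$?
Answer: $\frac{10353}{29894} - \frac{i \sqrt{5446}}{59788} \approx 0.34632 - 0.0012343 i$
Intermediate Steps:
$u = i \sqrt{5446}$ ($u = \sqrt{-5446} = i \sqrt{5446} \approx 73.797 i$)
$\frac{u + 21 \left(-986\right)}{-44598 - 15190} = \frac{i \sqrt{5446} + 21 \left(-986\right)}{-44598 - 15190} = \frac{i \sqrt{5446} - 20706}{-59788} = \left(-20706 + i \sqrt{5446}\right) \left(- \frac{1}{59788}\right) = \frac{10353}{29894} - \frac{i \sqrt{5446}}{59788}$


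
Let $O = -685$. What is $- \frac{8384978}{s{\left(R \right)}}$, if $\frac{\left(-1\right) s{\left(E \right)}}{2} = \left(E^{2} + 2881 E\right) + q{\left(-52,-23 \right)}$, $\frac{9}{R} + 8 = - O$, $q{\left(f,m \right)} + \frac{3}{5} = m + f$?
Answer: $- \frac{9607696454405}{85478292} \approx -1.124 \cdot 10^{5}$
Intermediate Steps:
$q{\left(f,m \right)} = - \frac{3}{5} + f + m$ ($q{\left(f,m \right)} = - \frac{3}{5} + \left(m + f\right) = - \frac{3}{5} + \left(f + m\right) = - \frac{3}{5} + f + m$)
$R = \frac{9}{677}$ ($R = \frac{9}{-8 - -685} = \frac{9}{-8 + 685} = \frac{9}{677} \approx 0.013294$)
$s{\left(E \right)} = \frac{756}{5} - 5762 E - 2 E^{2}$ ($s{\left(E \right)} = - 2 \left(\left(E^{2} + 2881 E\right) - \frac{378}{5}\right) = - 2 \left(- \frac{378}{5} + E^{2} + 2881 E\right) = \frac{756}{5} - 5762 E - 2 E^{2}$)
$- \frac{8384978}{s{\left(R \right)}} = - \frac{8384978}{\frac{756}{5} - \frac{51858}{677} - 2 \left(\frac{9}{677}\right)^{2}} = - \frac{8384978}{\frac{756}{5} - \frac{51858}{677} - \frac{162}{458329}} = - \frac{8384978}{\frac{170956584}{2291645}} = \left(-8384978\right) \frac{2291645}{170956584} = - \frac{9607696454405}{85478292}$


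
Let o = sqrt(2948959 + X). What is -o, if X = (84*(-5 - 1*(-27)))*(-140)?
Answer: -sqrt(2690239) ≈ -1640.2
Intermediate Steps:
X = -258720 (X = (84*(-5 + 27))*(-140) = (84*22)*(-140) = 1848*(-140) = -258720)
o = sqrt(2690239) (o = sqrt(2948959 - 258720) = sqrt(2690239) ≈ 1640.2)
-o = -sqrt(2690239)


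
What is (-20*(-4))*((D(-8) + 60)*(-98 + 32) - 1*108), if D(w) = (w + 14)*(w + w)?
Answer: 181440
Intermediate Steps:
D(w) = 2*w*(14 + w) (D(w) = (14 + w)*(2*w) = 2*w*(14 + w))
(-20*(-4))*((D(-8) + 60)*(-98 + 32) - 1*108) = (-20*(-4))*((2*(-8)*(14 - 8) + 60)*(-98 + 32) - 1*108) = 80*((2*(-8)*6 + 60)*(-66) - 108) = 80*((-96 + 60)*(-66) - 108) = 80*(-36*(-66) - 108) = 80*(2376 - 108) = 80*2268 = 181440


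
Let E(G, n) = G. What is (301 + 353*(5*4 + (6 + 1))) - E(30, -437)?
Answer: 9802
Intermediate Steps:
(301 + 353*(5*4 + (6 + 1))) - E(30, -437) = (301 + 353*(5*4 + (6 + 1))) - 1*30 = (301 + 353*(20 + 7)) - 30 = (301 + 353*27) - 30 = (301 + 9531) - 30 = 9832 - 30 = 9802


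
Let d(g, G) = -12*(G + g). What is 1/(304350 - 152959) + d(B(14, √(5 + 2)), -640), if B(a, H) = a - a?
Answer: 1162682881/151391 ≈ 7680.0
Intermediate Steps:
B(a, H) = 0
d(g, G) = -12*G - 12*g
1/(304350 - 152959) + d(B(14, √(5 + 2)), -640) = 1/(304350 - 152959) + (-12*(-640) - 12*0) = 1/151391 + (7680 + 0) = 1/151391 + 7680 = 1162682881/151391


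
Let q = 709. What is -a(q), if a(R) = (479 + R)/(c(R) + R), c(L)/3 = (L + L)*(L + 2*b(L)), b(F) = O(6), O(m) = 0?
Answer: -1188/3016795 ≈ -0.00039380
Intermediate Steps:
b(F) = 0
c(L) = 6*L² (c(L) = 3*((L + L)*(L + 2*0)) = 3*((2*L)*(L + 0)) = 3*((2*L)*L) = 3*(2*L²) = 6*L²)
a(R) = (479 + R)/(R + 6*R²) (a(R) = (479 + R)/(6*R² + R) = (479 + R)/(R + 6*R²))
-a(q) = -(479 + 709)/(709*(1 + 6*709)) = -1188/(709*(1 + 4254)) = -1188/(709*4255) = -1*1188/3016795 = -1188/3016795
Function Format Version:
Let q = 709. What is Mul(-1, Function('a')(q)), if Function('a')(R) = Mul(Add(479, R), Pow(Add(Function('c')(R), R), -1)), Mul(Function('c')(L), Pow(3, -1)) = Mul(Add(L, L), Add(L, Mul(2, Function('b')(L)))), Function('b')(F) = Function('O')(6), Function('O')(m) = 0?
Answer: Rational(-1188, 3016795) ≈ -0.00039380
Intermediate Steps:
Function('b')(F) = 0
Function('c')(L) = Mul(6, Pow(L, 2)) (Function('c')(L) = Mul(3, Mul(Add(L, L), Add(L, Mul(2, 0)))) = Mul(3, Mul(Mul(2, L), Add(L, 0))) = Mul(3, Mul(Mul(2, L), L)) = Mul(3, Mul(2, Pow(L, 2))) = Mul(6, Pow(L, 2)))
Function('a')(R) = Mul(Pow(Add(R, Mul(6, Pow(R, 2))), -1), Add(479, R)) (Function('a')(R) = Mul(Add(479, R), Pow(Add(Mul(6, Pow(R, 2)), R), -1)) = Mul(Add(479, R), Pow(Add(R, Mul(6, Pow(R, 2))), -1)) = Mul(Pow(Add(R, Mul(6, Pow(R, 2))), -1), Add(479, R)))
Mul(-1, Function('a')(q)) = Mul(-1, Mul(Pow(709, -1), Pow(Add(1, Mul(6, 709)), -1), Add(479, 709))) = Mul(-1, Mul(Rational(1, 709), Pow(Add(1, 4254), -1), 1188)) = Mul(-1, Mul(Rational(1, 709), Pow(4255, -1), 1188)) = Mul(-1, Mul(Rational(1, 709), Rational(1, 4255), 1188)) = Mul(-1, Rational(1188, 3016795)) = Rational(-1188, 3016795)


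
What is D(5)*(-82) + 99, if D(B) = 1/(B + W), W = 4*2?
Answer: 1205/13 ≈ 92.692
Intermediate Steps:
W = 8
D(B) = 1/(8 + B) (D(B) = 1/(B + 8) = 1/(8 + B))
D(5)*(-82) + 99 = -82/(8 + 5) + 99 = -82/13 + 99 = 1205/13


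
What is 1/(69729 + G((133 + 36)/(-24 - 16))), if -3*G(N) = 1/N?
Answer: 507/35352643 ≈ 1.4341e-5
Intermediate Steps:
G(N) = -1/(3*N)
1/(69729 + G((133 + 36)/(-24 - 16))) = 1/(69729 - (-24 - 16)/(133 + 36)/3) = 1/(69729 - 1/(3*(169/(-40)))) = 1/(69729 - 1/(3*(169*(-1/40)))) = 1/(69729 - 1/(3*(-169/40))) = 1/(69729 - 1/3*(-40/169)) = 1/(69729 + 40/507) = 1/(35352643/507) = 507/35352643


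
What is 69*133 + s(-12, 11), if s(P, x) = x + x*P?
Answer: 9056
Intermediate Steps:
s(P, x) = x + P*x
69*133 + s(-12, 11) = 69*133 + 11*(1 - 12) = 9177 + 11*(-11) = 9177 - 121 = 9056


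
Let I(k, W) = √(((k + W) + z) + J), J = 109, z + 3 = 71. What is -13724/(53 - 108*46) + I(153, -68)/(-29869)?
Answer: 13724/4915 - √262/29869 ≈ 2.7917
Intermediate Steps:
z = 68 (z = -3 + 71 = 68)
I(k, W) = √(177 + W + k) (I(k, W) = √(((k + W) + 68) + 109) = √(((W + k) + 68) + 109) = √((68 + W + k) + 109) = √(177 + W + k))
-13724/(53 - 108*46) + I(153, -68)/(-29869) = -13724/(53 - 108*46) + √(177 - 68 + 153)/(-29869) = -13724/(53 - 4968) + √262*(-1/29869) = -13724/(-4915) - √262/29869 = -13724*(-1/4915) - √262/29869 = 13724/4915 - √262/29869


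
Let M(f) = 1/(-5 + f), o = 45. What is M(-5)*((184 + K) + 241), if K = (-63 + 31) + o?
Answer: -219/5 ≈ -43.800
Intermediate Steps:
K = 13 (K = (-63 + 31) + 45 = -32 + 45 = 13)
M(-5)*((184 + K) + 241) = ((184 + 13) + 241)/(-5 - 5) = (197 + 241)/(-10) = -⅒*438 = -219/5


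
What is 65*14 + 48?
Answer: 958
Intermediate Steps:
65*14 + 48 = 910 + 48 = 958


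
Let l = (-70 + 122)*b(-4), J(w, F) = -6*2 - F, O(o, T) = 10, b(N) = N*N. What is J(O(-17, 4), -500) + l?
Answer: 1320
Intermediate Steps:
b(N) = N**2
J(w, F) = -12 - F
l = 832 (l = (-70 + 122)*(-4)**2 = 52*16 = 832)
J(O(-17, 4), -500) + l = (-12 - 1*(-500)) + 832 = (-12 + 500) + 832 = 488 + 832 = 1320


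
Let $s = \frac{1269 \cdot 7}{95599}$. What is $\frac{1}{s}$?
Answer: $\frac{13657}{1269} \approx 10.762$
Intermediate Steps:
$s = \frac{1269}{13657}$ ($s = 8883 \cdot \frac{1}{95599} = \frac{1269}{13657} \approx 0.092919$)
$\frac{1}{s} = \frac{1}{\frac{1269}{13657}} = \frac{13657}{1269}$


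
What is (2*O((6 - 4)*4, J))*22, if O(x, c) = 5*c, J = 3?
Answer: 660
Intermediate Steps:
(2*O((6 - 4)*4, J))*22 = (2*(5*3))*22 = (2*15)*22 = 30*22 = 660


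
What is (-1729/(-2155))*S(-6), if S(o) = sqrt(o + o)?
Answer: 3458*I*sqrt(3)/2155 ≈ 2.7793*I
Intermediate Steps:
S(o) = sqrt(2)*sqrt(o) (S(o) = sqrt(2*o) = sqrt(2)*sqrt(o))
(-1729/(-2155))*S(-6) = (-1729/(-2155))*(sqrt(2)*sqrt(-6)) = (-1729*(-1/2155))*(sqrt(2)*(I*sqrt(6))) = 1729*(2*I*sqrt(3))/2155 = 3458*I*sqrt(3)/2155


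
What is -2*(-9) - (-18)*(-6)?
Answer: -90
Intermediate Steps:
-2*(-9) - (-18)*(-6) = 18 - 9*12 = 18 - 108 = -90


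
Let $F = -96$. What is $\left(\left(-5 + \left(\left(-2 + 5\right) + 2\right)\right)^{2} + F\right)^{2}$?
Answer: $9216$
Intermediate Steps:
$\left(\left(-5 + \left(\left(-2 + 5\right) + 2\right)\right)^{2} + F\right)^{2} = \left(\left(-5 + \left(\left(-2 + 5\right) + 2\right)\right)^{2} - 96\right)^{2} = \left(\left(-5 + \left(3 + 2\right)\right)^{2} - 96\right)^{2} = \left(\left(-5 + 5\right)^{2} - 96\right)^{2} = \left(0^{2} - 96\right)^{2} = \left(0 - 96\right)^{2} = \left(-96\right)^{2} = 9216$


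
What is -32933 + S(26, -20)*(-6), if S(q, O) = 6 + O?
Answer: -32849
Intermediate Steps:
-32933 + S(26, -20)*(-6) = -32933 + (6 - 20)*(-6) = -32933 - 14*(-6) = -32933 + 84 = -32849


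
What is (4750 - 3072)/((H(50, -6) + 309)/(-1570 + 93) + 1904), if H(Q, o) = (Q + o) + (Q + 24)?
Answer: 354058/401683 ≈ 0.88144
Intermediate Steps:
H(Q, o) = 24 + o + 2*Q (H(Q, o) = (Q + o) + (24 + Q) = 24 + o + 2*Q)
(4750 - 3072)/((H(50, -6) + 309)/(-1570 + 93) + 1904) = (4750 - 3072)/(((24 - 6 + 2*50) + 309)/(-1570 + 93) + 1904) = 1678/(((24 - 6 + 100) + 309)/(-1477) + 1904) = 1678/((118 + 309)*(-1/1477) + 1904) = 1678/(427*(-1/1477) + 1904) = 1678/(-61/211 + 1904) = 1678/(401683/211) = 1678*(211/401683) = 354058/401683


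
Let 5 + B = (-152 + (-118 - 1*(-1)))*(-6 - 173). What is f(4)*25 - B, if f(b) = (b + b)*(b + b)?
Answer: -46546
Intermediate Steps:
f(b) = 4*b² (f(b) = (2*b)*(2*b) = 4*b²)
B = 48146 (B = -5 + (-152 + (-118 - 1*(-1)))*(-6 - 173) = -5 + (-152 + (-118 + 1))*(-179) = -5 + (-152 - 117)*(-179) = -5 - 269*(-179) = -5 + 48151 = 48146)
f(4)*25 - B = (4*4²)*25 - 1*48146 = (4*16)*25 - 48146 = 64*25 - 48146 = 1600 - 48146 = -46546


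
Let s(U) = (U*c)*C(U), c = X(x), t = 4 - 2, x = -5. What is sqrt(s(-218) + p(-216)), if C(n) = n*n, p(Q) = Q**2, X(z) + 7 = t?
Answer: 2*sqrt(12961954) ≈ 7200.5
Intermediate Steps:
t = 2
X(z) = -5 (X(z) = -7 + 2 = -5)
C(n) = n**2
c = -5
s(U) = -5*U**3 (s(U) = (U*(-5))*U**2 = (-5*U)*U**2 = -5*U**3)
sqrt(s(-218) + p(-216)) = sqrt(-5*(-218)**3 + (-216)**2) = sqrt(-5*(-10360232) + 46656) = sqrt(51801160 + 46656) = sqrt(51847816) = 2*sqrt(12961954)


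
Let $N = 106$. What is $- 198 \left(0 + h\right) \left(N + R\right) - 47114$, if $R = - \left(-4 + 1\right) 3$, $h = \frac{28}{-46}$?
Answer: $-33254$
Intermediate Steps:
$h = - \frac{14}{23}$ ($h = 28 \left(- \frac{1}{46}\right) = - \frac{14}{23} \approx -0.6087$)
$R = 9$ ($R = - \left(-3\right) 3 = \left(-1\right) \left(-9\right) = 9$)
$- 198 \left(0 + h\right) \left(N + R\right) - 47114 = - 198 \left(0 - \frac{14}{23}\right) \left(106 + 9\right) - 47114 = - 198 \left(\left(- \frac{14}{23}\right) 115\right) - 47114 = \left(-198\right) \left(-70\right) - 47114 = 13860 - 47114 = -33254$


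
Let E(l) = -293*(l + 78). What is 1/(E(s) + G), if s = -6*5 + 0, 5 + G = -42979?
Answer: -1/57048 ≈ -1.7529e-5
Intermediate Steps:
G = -42984 (G = -5 - 42979 = -42984)
s = -30 (s = -30 + 0 = -30)
E(l) = -22854 - 293*l (E(l) = -293*(78 + l) = -22854 - 293*l)
1/(E(s) + G) = 1/((-22854 - 293*(-30)) - 42984) = 1/((-22854 + 8790) - 42984) = 1/(-14064 - 42984) = 1/(-57048) = -1/57048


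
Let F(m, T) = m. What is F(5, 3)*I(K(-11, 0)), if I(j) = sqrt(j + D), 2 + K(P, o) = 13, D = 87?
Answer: 35*sqrt(2) ≈ 49.497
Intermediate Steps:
K(P, o) = 11 (K(P, o) = -2 + 13 = 11)
I(j) = sqrt(87 + j) (I(j) = sqrt(j + 87) = sqrt(87 + j))
F(5, 3)*I(K(-11, 0)) = 5*sqrt(87 + 11) = 5*sqrt(98) = 5*(7*sqrt(2)) = 35*sqrt(2)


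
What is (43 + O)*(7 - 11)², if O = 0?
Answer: 688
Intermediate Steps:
(43 + O)*(7 - 11)² = (43 + 0)*(7 - 11)² = 43*(-4)² = 43*16 = 688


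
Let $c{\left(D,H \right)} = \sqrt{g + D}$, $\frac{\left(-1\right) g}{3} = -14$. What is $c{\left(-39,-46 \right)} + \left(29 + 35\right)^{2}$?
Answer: $4096 + \sqrt{3} \approx 4097.7$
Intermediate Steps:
$g = 42$ ($g = \left(-3\right) \left(-14\right) = 42$)
$c{\left(D,H \right)} = \sqrt{42 + D}$
$c{\left(-39,-46 \right)} + \left(29 + 35\right)^{2} = \sqrt{42 - 39} + \left(29 + 35\right)^{2} = \sqrt{3} + 64^{2} = \sqrt{3} + 4096 = 4096 + \sqrt{3}$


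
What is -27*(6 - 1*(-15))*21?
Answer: -11907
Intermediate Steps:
-27*(6 - 1*(-15))*21 = -27*(6 + 15)*21 = -27*21*21 = -567*21 = -11907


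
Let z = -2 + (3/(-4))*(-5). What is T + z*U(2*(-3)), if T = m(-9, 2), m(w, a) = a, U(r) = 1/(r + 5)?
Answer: ¼ ≈ 0.25000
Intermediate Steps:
U(r) = 1/(5 + r)
T = 2
z = 7/4 (z = -2 + (3*(-¼))*(-5) = -2 - ¾*(-5) = -2 + 15/4 = 7/4 ≈ 1.7500)
T + z*U(2*(-3)) = 2 + 7/(4*(5 + 2*(-3))) = 2 + 7/(4*(5 - 6)) = 2 + (7/4)/(-1) = 2 + (7/4)*(-1) = 2 - 7/4 = ¼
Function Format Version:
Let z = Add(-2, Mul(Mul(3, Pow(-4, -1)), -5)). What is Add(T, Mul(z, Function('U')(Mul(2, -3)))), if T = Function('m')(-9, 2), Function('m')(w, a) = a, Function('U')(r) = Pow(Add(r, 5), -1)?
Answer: Rational(1, 4) ≈ 0.25000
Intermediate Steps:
Function('U')(r) = Pow(Add(5, r), -1)
T = 2
z = Rational(7, 4) (z = Add(-2, Mul(Mul(3, Rational(-1, 4)), -5)) = Add(-2, Mul(Rational(-3, 4), -5)) = Add(-2, Rational(15, 4)) = Rational(7, 4) ≈ 1.7500)
Add(T, Mul(z, Function('U')(Mul(2, -3)))) = Add(2, Mul(Rational(7, 4), Pow(Add(5, Mul(2, -3)), -1))) = Add(2, Mul(Rational(7, 4), Pow(Add(5, -6), -1))) = Add(2, Mul(Rational(7, 4), Pow(-1, -1))) = Add(2, Mul(Rational(7, 4), -1)) = Add(2, Rational(-7, 4)) = Rational(1, 4)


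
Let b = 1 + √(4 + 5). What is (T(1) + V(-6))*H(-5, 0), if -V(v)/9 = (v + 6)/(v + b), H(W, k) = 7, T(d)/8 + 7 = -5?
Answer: -672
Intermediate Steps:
T(d) = -96 (T(d) = -56 + 8*(-5) = -56 - 40 = -96)
b = 4 (b = 1 + √9 = 1 + 3 = 4)
V(v) = -9*(6 + v)/(4 + v) (V(v) = -9*(v + 6)/(v + 4) = -9*(6 + v)/(4 + v))
(T(1) + V(-6))*H(-5, 0) = (-96 + 9*(-6 - 1*(-6))/(4 - 6))*7 = (-96 + 9*(-6 + 6)/(-2))*7 = (-96 + 9*(-½)*0)*7 = (-96 + 0)*7 = -96*7 = -672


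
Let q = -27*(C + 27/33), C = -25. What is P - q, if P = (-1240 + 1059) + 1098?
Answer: 2905/11 ≈ 264.09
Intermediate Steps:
P = 917 (P = -181 + 1098 = 917)
q = 7182/11 (q = -27*(-25 + 27/33) = -27*(-25 + 27*(1/33)) = -27*(-25 + 9/11) = -27*(-266/11) = 7182/11 ≈ 652.91)
P - q = 917 - 1*7182/11 = 917 - 7182/11 = 2905/11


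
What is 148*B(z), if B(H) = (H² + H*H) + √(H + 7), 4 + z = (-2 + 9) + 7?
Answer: 29600 + 148*√17 ≈ 30210.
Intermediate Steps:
z = 10 (z = -4 + ((-2 + 9) + 7) = -4 + (7 + 7) = -4 + 14 = 10)
B(H) = √(7 + H) + 2*H² (B(H) = (H² + H²) + √(7 + H) = 2*H² + √(7 + H) = √(7 + H) + 2*H²)
148*B(z) = 148*(√(7 + 10) + 2*10²) = 148*(√17 + 2*100) = 148*(√17 + 200) = 148*(200 + √17) = 29600 + 148*√17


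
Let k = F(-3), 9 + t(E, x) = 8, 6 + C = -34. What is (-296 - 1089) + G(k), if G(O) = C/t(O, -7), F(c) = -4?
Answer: -1345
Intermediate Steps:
C = -40 (C = -6 - 34 = -40)
t(E, x) = -1 (t(E, x) = -9 + 8 = -1)
k = -4
G(O) = 40 (G(O) = -40/(-1) = -40*(-1) = 40)
(-296 - 1089) + G(k) = (-296 - 1089) + 40 = -1385 + 40 = -1345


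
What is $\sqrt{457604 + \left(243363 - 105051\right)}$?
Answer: $2 \sqrt{148979} \approx 771.96$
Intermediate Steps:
$\sqrt{457604 + \left(243363 - 105051\right)} = \sqrt{457604 + 138312} = \sqrt{595916} = 2 \sqrt{148979}$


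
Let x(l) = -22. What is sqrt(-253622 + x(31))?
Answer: 2*I*sqrt(63411) ≈ 503.63*I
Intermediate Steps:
sqrt(-253622 + x(31)) = sqrt(-253622 - 22) = sqrt(-253644) = 2*I*sqrt(63411)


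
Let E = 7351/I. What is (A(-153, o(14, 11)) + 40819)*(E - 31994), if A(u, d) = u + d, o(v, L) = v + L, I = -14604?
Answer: -19012777259357/14604 ≈ -1.3019e+9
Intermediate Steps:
o(v, L) = L + v
E = -7351/14604 (E = 7351/(-14604) = 7351*(-1/14604) = -7351/14604 ≈ -0.50336)
A(u, d) = d + u
(A(-153, o(14, 11)) + 40819)*(E - 31994) = (((11 + 14) - 153) + 40819)*(-7351/14604 - 31994) = ((25 - 153) + 40819)*(-467247727/14604) = (-128 + 40819)*(-467247727/14604) = 40691*(-467247727/14604) = -19012777259357/14604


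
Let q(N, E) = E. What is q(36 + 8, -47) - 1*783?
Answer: -830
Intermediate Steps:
q(36 + 8, -47) - 1*783 = -47 - 1*783 = -47 - 783 = -830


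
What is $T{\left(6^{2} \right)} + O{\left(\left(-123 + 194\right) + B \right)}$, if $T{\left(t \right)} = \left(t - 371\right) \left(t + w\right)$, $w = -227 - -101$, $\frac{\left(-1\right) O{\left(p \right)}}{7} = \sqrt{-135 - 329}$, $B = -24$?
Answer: $30150 - 28 i \sqrt{29} \approx 30150.0 - 150.78 i$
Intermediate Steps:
$O{\left(p \right)} = - 28 i \sqrt{29}$ ($O{\left(p \right)} = - 7 \sqrt{-135 - 329} = - 7 \sqrt{-464} = - 7 \cdot 4 i \sqrt{29} = - 28 i \sqrt{29}$)
$w = -126$ ($w = -227 + 101 = -126$)
$T{\left(t \right)} = \left(-371 + t\right) \left(-126 + t\right)$ ($T{\left(t \right)} = \left(t - 371\right) \left(t - 126\right) = \left(-371 + t\right) \left(-126 + t\right)$)
$T{\left(6^{2} \right)} + O{\left(\left(-123 + 194\right) + B \right)} = \left(46746 + \left(6^{2}\right)^{2} - 497 \cdot 6^{2}\right) - 28 i \sqrt{29} = \left(46746 + 36^{2} - 17892\right) - 28 i \sqrt{29} = \left(46746 + 1296 - 17892\right) - 28 i \sqrt{29} = 30150 - 28 i \sqrt{29}$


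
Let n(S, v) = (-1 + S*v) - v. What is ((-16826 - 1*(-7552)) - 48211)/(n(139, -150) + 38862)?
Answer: -57485/18161 ≈ -3.1653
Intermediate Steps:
n(S, v) = -1 - v + S*v
((-16826 - 1*(-7552)) - 48211)/(n(139, -150) + 38862) = ((-16826 - 1*(-7552)) - 48211)/((-1 - 1*(-150) + 139*(-150)) + 38862) = ((-16826 + 7552) - 48211)/((-1 + 150 - 20850) + 38862) = (-9274 - 48211)/(-20701 + 38862) = -57485/18161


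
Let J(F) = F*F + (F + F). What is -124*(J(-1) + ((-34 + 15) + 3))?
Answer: 2108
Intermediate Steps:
J(F) = F**2 + 2*F
-124*(J(-1) + ((-34 + 15) + 3)) = -124*(-(2 - 1) + ((-34 + 15) + 3)) = -124*(-1*1 + (-19 + 3)) = -124*(-1 - 16) = -124*(-17) = 2108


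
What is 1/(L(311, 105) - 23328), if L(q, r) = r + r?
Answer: -1/23118 ≈ -4.3256e-5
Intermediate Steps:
L(q, r) = 2*r
1/(L(311, 105) - 23328) = 1/(2*105 - 23328) = 1/(210 - 23328) = 1/(-23118) = -1/23118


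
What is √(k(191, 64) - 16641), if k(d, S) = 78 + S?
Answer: I*√16499 ≈ 128.45*I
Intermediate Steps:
√(k(191, 64) - 16641) = √((78 + 64) - 16641) = √(142 - 16641) = √(-16499) = I*√16499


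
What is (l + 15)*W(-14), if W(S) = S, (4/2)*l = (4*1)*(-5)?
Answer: -70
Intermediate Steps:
l = -10 (l = ((4*1)*(-5))/2 = (4*(-5))/2 = (½)*(-20) = -10)
(l + 15)*W(-14) = (-10 + 15)*(-14) = 5*(-14) = -70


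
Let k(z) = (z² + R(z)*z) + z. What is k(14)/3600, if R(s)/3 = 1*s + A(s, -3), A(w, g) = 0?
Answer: 133/600 ≈ 0.22167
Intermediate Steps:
R(s) = 3*s (R(s) = 3*(1*s + 0) = 3*(s + 0) = 3*s)
k(z) = z + 4*z² (k(z) = (z² + (3*z)*z) + z = (z² + 3*z²) + z = 4*z² + z = z + 4*z²)
k(14)/3600 = (14*(1 + 4*14))/3600 = (14*(1 + 56))*(1/3600) = (14*57)*(1/3600) = 798*(1/3600) = 133/600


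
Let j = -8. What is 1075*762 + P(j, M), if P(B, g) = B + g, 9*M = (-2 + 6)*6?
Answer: 2457434/3 ≈ 8.1915e+5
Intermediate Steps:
M = 8/3 (M = ((-2 + 6)*6)/9 = (4*6)/9 = (⅑)*24 = 8/3 ≈ 2.6667)
1075*762 + P(j, M) = 1075*762 + (-8 + 8/3) = 819150 - 16/3 = 2457434/3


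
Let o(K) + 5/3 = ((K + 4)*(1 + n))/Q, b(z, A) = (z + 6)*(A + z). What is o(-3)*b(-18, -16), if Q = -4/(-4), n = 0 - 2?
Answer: -1088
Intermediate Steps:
n = -2
b(z, A) = (6 + z)*(A + z)
Q = 1 (Q = -4*(-¼) = 1)
o(K) = -17/3 - K (o(K) = -5/3 + ((K + 4)*(1 - 2))/1 = -5/3 + ((4 + K)*(-1))*1 = -5/3 + (-4 - K)*1 = -5/3 + (-4 - K) = -17/3 - K)
o(-3)*b(-18, -16) = (-17/3 - 1*(-3))*((-18)² + 6*(-16) + 6*(-18) - 16*(-18)) = (-17/3 + 3)*(324 - 96 - 108 + 288) = -8/3*408 = -1088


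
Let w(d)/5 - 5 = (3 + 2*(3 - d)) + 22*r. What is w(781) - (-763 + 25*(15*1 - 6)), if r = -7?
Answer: -7972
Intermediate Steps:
w(d) = -700 - 10*d (w(d) = 25 + 5*((3 + 2*(3 - d)) + 22*(-7)) = 25 + 5*((3 + (6 - 2*d)) - 154) = 25 + 5*((9 - 2*d) - 154) = 25 + 5*(-145 - 2*d) = 25 + (-725 - 10*d) = -700 - 10*d)
w(781) - (-763 + 25*(15*1 - 6)) = (-700 - 10*781) - (-763 + 25*(15*1 - 6)) = (-700 - 7810) - (-763 + 25*(15 - 6)) = -8510 - (-763 + 25*9) = -8510 - (-763 + 225) = -8510 - 1*(-538) = -8510 + 538 = -7972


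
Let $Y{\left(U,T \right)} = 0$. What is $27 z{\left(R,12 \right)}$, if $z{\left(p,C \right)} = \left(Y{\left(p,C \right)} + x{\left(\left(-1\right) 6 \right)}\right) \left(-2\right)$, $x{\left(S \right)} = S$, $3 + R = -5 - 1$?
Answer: $324$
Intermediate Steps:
$R = -9$ ($R = -3 - 6 = -9$)
$z{\left(p,C \right)} = 12$ ($z{\left(p,C \right)} = \left(0 - 6\right) \left(-2\right) = \left(-6\right) \left(-2\right) = 12$)
$27 z{\left(R,12 \right)} = 27 \cdot 12 = 324$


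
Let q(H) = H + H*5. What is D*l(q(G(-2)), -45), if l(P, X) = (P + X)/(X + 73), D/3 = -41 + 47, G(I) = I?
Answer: -513/14 ≈ -36.643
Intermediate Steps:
q(H) = 6*H (q(H) = H + 5*H = 6*H)
D = 18 (D = 3*(-41 + 47) = 3*6 = 18)
l(P, X) = (P + X)/(73 + X)
D*l(q(G(-2)), -45) = 18*((6*(-2) - 45)/(73 - 45)) = 18*((-12 - 45)/28) = 18*((1/28)*(-57)) = 18*(-57/28) = -513/14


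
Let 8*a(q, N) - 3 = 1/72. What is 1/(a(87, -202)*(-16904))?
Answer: -72/458521 ≈ -0.00015703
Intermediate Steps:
a(q, N) = 217/576 (a(q, N) = 3/8 + (1/8)/72 = 3/8 + (1/8)*(1/72) = 3/8 + 1/576 = 217/576)
1/(a(87, -202)*(-16904)) = 1/((217/576)*(-16904)) = (576/217)*(-1/16904) = -72/458521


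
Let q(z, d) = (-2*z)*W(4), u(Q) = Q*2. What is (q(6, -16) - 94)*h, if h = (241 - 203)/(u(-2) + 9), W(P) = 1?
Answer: -4028/5 ≈ -805.60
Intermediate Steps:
u(Q) = 2*Q
h = 38/5 (h = (241 - 203)/(2*(-2) + 9) = 38/(-4 + 9) = 38/5 ≈ 7.6000)
q(z, d) = -2*z (q(z, d) = -2*z*1 = -2*z)
(q(6, -16) - 94)*h = (-2*6 - 94)*(38/5) = (-12 - 94)*(38/5) = -106*38/5 = -4028/5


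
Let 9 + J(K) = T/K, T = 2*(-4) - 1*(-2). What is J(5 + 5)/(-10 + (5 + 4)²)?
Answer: -48/355 ≈ -0.13521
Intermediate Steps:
T = -6 (T = -8 + 2 = -6)
J(K) = -9 - 6/K
J(5 + 5)/(-10 + (5 + 4)²) = (-9 - 6/(5 + 5))/(-10 + (5 + 4)²) = (-9 - 6/10)/(-10 + 9²) = (-9 - 6*⅒)/(-10 + 81) = (-9 - ⅗)/71 = (1/71)*(-48/5) = -48/355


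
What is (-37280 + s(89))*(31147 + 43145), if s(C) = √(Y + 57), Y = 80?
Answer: -2769605760 + 74292*√137 ≈ -2.7687e+9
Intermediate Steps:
s(C) = √137 (s(C) = √(80 + 57) = √137)
(-37280 + s(89))*(31147 + 43145) = (-37280 + √137)*(31147 + 43145) = (-37280 + √137)*74292 = -2769605760 + 74292*√137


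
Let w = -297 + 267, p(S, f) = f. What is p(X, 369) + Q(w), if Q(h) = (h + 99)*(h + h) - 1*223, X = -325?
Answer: -3994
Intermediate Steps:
w = -30
Q(h) = -223 + 2*h*(99 + h) (Q(h) = (99 + h)*(2*h) - 223 = 2*h*(99 + h) - 223 = -223 + 2*h*(99 + h))
p(X, 369) + Q(w) = 369 + (-223 + 2*(-30)**2 + 198*(-30)) = 369 + (-223 + 2*900 - 5940) = 369 + (-223 + 1800 - 5940) = 369 - 4363 = -3994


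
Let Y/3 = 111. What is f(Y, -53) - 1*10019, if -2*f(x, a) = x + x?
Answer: -10352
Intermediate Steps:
Y = 333 (Y = 3*111 = 333)
f(x, a) = -x (f(x, a) = -(x + x)/2 = -x)
f(Y, -53) - 1*10019 = -1*333 - 1*10019 = -333 - 10019 = -10352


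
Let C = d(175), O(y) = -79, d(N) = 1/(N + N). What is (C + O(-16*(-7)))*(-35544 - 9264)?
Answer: 619448196/175 ≈ 3.5397e+6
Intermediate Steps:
d(N) = 1/(2*N)
C = 1/350 (C = (1/2)/175 = (1/2)*(1/175) = 1/350 ≈ 0.0028571)
(C + O(-16*(-7)))*(-35544 - 9264) = (1/350 - 79)*(-35544 - 9264) = -27649/350*(-44808) = 619448196/175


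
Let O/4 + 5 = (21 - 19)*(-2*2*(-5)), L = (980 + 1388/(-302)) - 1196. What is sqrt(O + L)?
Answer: I*sqrt(1837670)/151 ≈ 8.9775*I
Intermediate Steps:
L = -33310/151 (L = (980 + 1388*(-1/302)) - 1196 = (980 - 694/151) - 1196 = 147286/151 - 1196 = -33310/151 ≈ -220.60)
O = 140 (O = -20 + 4*((21 - 19)*(-2*2*(-5))) = -20 + 4*(2*(-4*(-5))) = -20 + 4*(2*20) = -20 + 4*40 = -20 + 160 = 140)
sqrt(O + L) = sqrt(140 - 33310/151) = sqrt(-12170/151) = I*sqrt(1837670)/151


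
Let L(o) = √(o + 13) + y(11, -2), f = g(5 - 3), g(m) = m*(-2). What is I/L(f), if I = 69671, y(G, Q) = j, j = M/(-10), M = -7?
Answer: 18830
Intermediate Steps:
j = 7/10 (j = -7/(-10) = -7*(-⅒) = 7/10 ≈ 0.70000)
y(G, Q) = 7/10
g(m) = -2*m
f = -4 (f = -2*(5 - 3) = -2*2 = -4)
L(o) = 7/10 + √(13 + o) (L(o) = √(o + 13) + 7/10 = √(13 + o) + 7/10 = 7/10 + √(13 + o))
I/L(f) = 69671/(7/10 + √(13 - 4)) = 69671/(7/10 + √9) = 69671/(7/10 + 3) = 69671/(37/10) = 69671*(10/37) = 18830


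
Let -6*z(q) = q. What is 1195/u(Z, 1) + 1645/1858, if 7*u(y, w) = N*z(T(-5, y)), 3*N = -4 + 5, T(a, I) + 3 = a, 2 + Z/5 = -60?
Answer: 69943055/3716 ≈ 18822.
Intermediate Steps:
Z = -310 (Z = -10 + 5*(-60) = -10 - 300 = -310)
T(a, I) = -3 + a
z(q) = -q/6
N = 1/3 (N = (-4 + 5)/3 = (1/3)*1 = 1/3 ≈ 0.33333)
u(y, w) = 4/63 (u(y, w) = ((-(-3 - 5)/6)/3)/7 = ((-1/6*(-8))/3)/7 = ((1/3)*(4/3))/7 = (1/7)*(4/9) = 4/63)
1195/u(Z, 1) + 1645/1858 = 1195/(4/63) + 1645/1858 = 1195*(63/4) + 1645*(1/1858) = 75285/4 + 1645/1858 = 69943055/3716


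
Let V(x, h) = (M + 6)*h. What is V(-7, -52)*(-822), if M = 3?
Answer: 384696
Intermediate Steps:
V(x, h) = 9*h (V(x, h) = (3 + 6)*h = 9*h)
V(-7, -52)*(-822) = (9*(-52))*(-822) = -468*(-822) = 384696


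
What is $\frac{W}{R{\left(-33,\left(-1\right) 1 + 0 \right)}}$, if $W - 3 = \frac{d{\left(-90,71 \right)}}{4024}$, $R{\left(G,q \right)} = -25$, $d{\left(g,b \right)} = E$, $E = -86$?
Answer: $- \frac{5993}{50300} \approx -0.11915$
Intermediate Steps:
$d{\left(g,b \right)} = -86$
$W = \frac{5993}{2012}$ ($W = 3 - \frac{86}{4024} = 3 - \frac{43}{2012} = \frac{5993}{2012} \approx 2.9786$)
$\frac{W}{R{\left(-33,\left(-1\right) 1 + 0 \right)}} = \frac{5993}{2012 \left(-25\right)} = \frac{5993}{2012} \left(- \frac{1}{25}\right) = - \frac{5993}{50300}$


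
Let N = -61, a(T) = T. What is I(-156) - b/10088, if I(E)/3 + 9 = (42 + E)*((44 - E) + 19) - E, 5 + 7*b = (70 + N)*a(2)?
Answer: -404450425/5432 ≈ -74457.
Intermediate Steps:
b = 13/7 (b = -5/7 + ((70 - 61)*2)/7 = -5/7 + (9*2)/7 = -5/7 + (⅐)*18 = -5/7 + 18/7 = 13/7 ≈ 1.8571)
I(E) = -27 - 3*E + 3*(42 + E)*(63 - E) (I(E) = -27 + 3*((42 + E)*((44 - E) + 19) - E) = -27 + 3*((42 + E)*(63 - E) - E) = -27 + 3*(-E + (42 + E)*(63 - E)) = -27 + (-3*E + 3*(42 + E)*(63 - E)) = -27 - 3*E + 3*(42 + E)*(63 - E))
I(-156) - b/10088 = (7911 - 3*(-156)² + 60*(-156)) - 13/(7*10088) = (7911 - 3*24336 - 9360) - 13/(7*10088) = (7911 - 73008 - 9360) - 1*1/5432 = -74457 - 1/5432 = -404450425/5432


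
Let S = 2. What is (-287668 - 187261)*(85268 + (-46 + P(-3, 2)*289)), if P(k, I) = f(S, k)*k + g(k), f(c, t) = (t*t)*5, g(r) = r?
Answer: -21533280860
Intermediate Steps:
f(c, t) = 5*t² (f(c, t) = t²*5 = 5*t²)
P(k, I) = k + 5*k³ (P(k, I) = (5*k²)*k + k = 5*k³ + k = k + 5*k³)
(-287668 - 187261)*(85268 + (-46 + P(-3, 2)*289)) = (-287668 - 187261)*(85268 + (-46 + (-3 + 5*(-3)³)*289)) = -474929*(85268 + (-46 + (-3 + 5*(-27))*289)) = -474929*(85268 + (-46 + (-3 - 135)*289)) = -474929*(85268 + (-46 - 138*289)) = -474929*(85268 + (-46 - 39882)) = -474929*(85268 - 39928) = -474929*45340 = -21533280860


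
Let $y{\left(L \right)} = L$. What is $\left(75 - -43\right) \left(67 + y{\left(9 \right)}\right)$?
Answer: $8968$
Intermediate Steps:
$\left(75 - -43\right) \left(67 + y{\left(9 \right)}\right) = \left(75 - -43\right) \left(67 + 9\right) = \left(75 + 43\right) 76 = 118 \cdot 76 = 8968$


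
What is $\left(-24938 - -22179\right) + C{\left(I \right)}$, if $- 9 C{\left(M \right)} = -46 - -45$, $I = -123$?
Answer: $- \frac{24830}{9} \approx -2758.9$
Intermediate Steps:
$C{\left(M \right)} = \frac{1}{9}$ ($C{\left(M \right)} = - \frac{-46 - -45}{9} = - \frac{-46 + 45}{9} = \left(- \frac{1}{9}\right) \left(-1\right) = \frac{1}{9}$)
$\left(-24938 - -22179\right) + C{\left(I \right)} = \left(-24938 - -22179\right) + \frac{1}{9} = \left(-24938 + 22179\right) + \frac{1}{9} = -2759 + \frac{1}{9} = - \frac{24830}{9}$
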